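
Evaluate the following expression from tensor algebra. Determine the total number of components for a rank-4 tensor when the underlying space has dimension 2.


The number of components of a rank-r tensor in d dimensions is d^r.
Here d = 2 and r = 4.
2^4 = 16

16


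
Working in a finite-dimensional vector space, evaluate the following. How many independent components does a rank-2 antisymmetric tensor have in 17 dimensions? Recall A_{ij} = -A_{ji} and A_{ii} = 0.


An antisymmetric rank-2 tensor satisfies A_{ij} = -A_{ji}, so diagonal entries are zero.
The independent components are the upper-triangular entries: C(n, 2) = n(n-1)/2.
n = 17
C(17, 2) = 17 * 16 / 2 = 272 / 2 = 136

136


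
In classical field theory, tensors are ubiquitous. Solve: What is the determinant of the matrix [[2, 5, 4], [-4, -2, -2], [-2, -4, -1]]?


Expanding along the first row, det(A) = a11*M_11 - a12*M_12 + a13*M_13, where M_1j is the (1,j) minor.
Minor M_11 = -2*-1 - -2*-4 = -6
Minor M_12 = -4*-1 - -2*-2 = 0
Minor M_13 = -4*-4 - -2*-2 = 12
det = 2*(-6) - 5*(0) + 4*(12)
    = -12 - 0 + 48
    = 36

36


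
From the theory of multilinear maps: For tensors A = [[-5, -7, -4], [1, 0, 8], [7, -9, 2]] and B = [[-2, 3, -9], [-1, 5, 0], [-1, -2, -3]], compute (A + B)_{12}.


Tensor addition is component-wise: (A + B)_{ij} = A_{ij} + B_{ij}.
A_{12} = -7
B_{12} = 3
(A + B)_{12} = -7 + 3 = -4

-4


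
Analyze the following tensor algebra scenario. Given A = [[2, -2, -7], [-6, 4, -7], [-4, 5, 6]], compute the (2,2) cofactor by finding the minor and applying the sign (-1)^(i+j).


To find cofactor C_{22}, delete row 2 and column 2.
The resulting 2x2 submatrix is: [[2, -7], [-4, 6]]
Minor M_{22} = 2*6 - -7*-4
  = 12 - 28 = -16
Sign = (-1)^(2+2) = (-1)^4 = 1
Cofactor C_{22} = 1 * -16 = -16

-16


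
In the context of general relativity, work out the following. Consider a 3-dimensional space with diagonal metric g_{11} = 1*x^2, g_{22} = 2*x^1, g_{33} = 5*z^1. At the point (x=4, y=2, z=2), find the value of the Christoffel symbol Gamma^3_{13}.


For a diagonal metric, Gamma^k_{ij} = (1/2) g^{kk} (dg_{ik}/dx_j + dg_{jk}/dx_i - dg_{ij}/dx_k).
The metric is diagonal, so g_{ab} = 0 for a != b.
At the given point: g_{11} = 16, g_{22} = 8, g_{33} = 10
g^{33} = 1/10
dg_{13}/dx_3 = 0 (off-diagonal)
dg_{33}/dx_1 = dg_{33}/dx_1 = 0
dg_{13}/dx_3 = 0 (off-diagonal)
Numerator = 0 + 0 - 0 = 0
Gamma^3_{13} = 0 / (2 * 10) = 0

0


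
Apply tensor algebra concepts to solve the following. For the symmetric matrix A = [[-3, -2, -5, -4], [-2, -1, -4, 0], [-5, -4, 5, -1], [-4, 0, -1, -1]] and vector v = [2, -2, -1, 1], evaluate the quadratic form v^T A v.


First compute Av:
(Av)_1 = -3*2 + -2*-2 + -5*-1 + -4*1 = -1
(Av)_2 = -2*2 + -1*-2 + -4*-1 + 0*1 = 2
(Av)_3 = -5*2 + -4*-2 + 5*-1 + -1*1 = -8
(Av)_4 = -4*2 + 0*-2 + -1*-1 + -1*1 = -8
Av = [-1, 2, -8, -8]
Then v^T (Av) = 2*-1 + -2*2 + -1*-8 + 1*-8
= -2 + -4 + 8 + -8 = -6

-6


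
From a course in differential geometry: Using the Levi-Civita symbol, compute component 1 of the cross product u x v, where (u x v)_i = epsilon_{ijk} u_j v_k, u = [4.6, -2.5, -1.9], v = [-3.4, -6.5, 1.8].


(u x v)_1 = sum_{j,k} epsilon_{1jk} u_j v_k. Only permutations of (1,2,3) contribute; the two non-zero terms are:
eps_{123} u_2 v_3 = 1 * -2.5 * 1.8 = -4.5
eps_{132} u_3 v_2 = -1 * -1.9 * -6.5 = -12.35
(u x v)_1 = -16.85

-16.85


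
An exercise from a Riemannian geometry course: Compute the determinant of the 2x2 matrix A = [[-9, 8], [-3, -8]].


For a 2x2 matrix [[a, b], [c, d]], det = a*d - b*c.
a = -9, b = 8, c = -3, d = -8
a*d = -9 * -8 = 72
b*c = 8 * -3 = -24
det = 72 - -24 = 96

96


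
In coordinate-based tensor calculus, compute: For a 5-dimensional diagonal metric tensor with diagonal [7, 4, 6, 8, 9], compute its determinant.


For a diagonal metric, the determinant is the product of diagonal entries.
Diagonal entries: 7, 4, 6, 8, 9
det(g) = 7 * 4 * 6 * 8 * 9 = 12096

12096


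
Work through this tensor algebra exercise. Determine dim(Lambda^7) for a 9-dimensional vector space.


The dimension of the space of p-forms on an n-dimensional space is C(n, p).
n = 9, p = 7
C(9, 7) = 9! / (7! * 2!) = 36

36


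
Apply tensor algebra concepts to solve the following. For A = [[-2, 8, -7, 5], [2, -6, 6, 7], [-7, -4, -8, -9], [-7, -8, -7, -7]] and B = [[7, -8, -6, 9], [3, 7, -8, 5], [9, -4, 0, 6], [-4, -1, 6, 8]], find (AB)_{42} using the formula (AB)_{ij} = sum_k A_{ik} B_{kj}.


(AB)_{ij} = sum_k A_{ik} B_{kj}.
For i=4, j=2:
A_{41} * B_{12} = -7 * -8 = 56
A_{42} * B_{22} = -8 * 7 = -56
A_{43} * B_{32} = -7 * -4 = 28
A_{44} * B_{42} = -7 * -1 = 7
Sum = 56 + -56 + 28 + 7 = 35

35


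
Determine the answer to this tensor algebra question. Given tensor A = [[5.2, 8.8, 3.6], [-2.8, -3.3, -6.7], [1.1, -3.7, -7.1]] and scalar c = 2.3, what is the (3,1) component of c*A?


Scalar multiplication: (cA)_{ij} = c * A_{ij}.
c = 2.3
A_{31} = 1.1
(cA)_{31} = 2.3 * 1.1 = 2.53

2.53


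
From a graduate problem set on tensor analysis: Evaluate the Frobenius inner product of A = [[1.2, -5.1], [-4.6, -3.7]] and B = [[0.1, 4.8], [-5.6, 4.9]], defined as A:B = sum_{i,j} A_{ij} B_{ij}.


A:B = sum over all i,j of A_{ij} * B_{ij}.
Row 1: 1.2*0.1=0.12, -5.1*4.8=-24.48 => row sum = -24.36
Row 2: -4.6*-5.6=25.76, -3.7*4.9=-18.13 => row sum = 7.63
Total = -24.36 + 7.63 = -16.73

-16.73


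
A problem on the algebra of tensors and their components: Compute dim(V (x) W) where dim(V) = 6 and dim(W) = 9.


The dimension of a tensor product is the product of dimensions.
dim(V) = 6, dim(W) = 9
dim(V (x) W) = 6 * 9 = 54

54


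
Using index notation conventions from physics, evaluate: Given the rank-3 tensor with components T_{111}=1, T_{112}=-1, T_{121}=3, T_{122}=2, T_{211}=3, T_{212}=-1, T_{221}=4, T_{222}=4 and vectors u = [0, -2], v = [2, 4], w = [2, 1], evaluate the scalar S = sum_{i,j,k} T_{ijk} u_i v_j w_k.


S = sum over i,j,k of T_{ijk} u_i v_j w_k. Expanding all 8 terms:
T_{111}*u_1*v_1*w_1 = 1*0*2*2 = 0  (running total: 0)
T_{112}*u_1*v_1*w_2 = -1*0*2*1 = 0  (running total: 0)
T_{121}*u_1*v_2*w_1 = 3*0*4*2 = 0  (running total: 0)
T_{122}*u_1*v_2*w_2 = 2*0*4*1 = 0  (running total: 0)
T_{211}*u_2*v_1*w_1 = 3*-2*2*2 = -24  (running total: -24)
T_{212}*u_2*v_1*w_2 = -1*-2*2*1 = 4  (running total: -20)
T_{221}*u_2*v_2*w_1 = 4*-2*4*2 = -64  (running total: -84)
T_{222}*u_2*v_2*w_2 = 4*-2*4*1 = -32  (running total: -116)
S = -116

-116


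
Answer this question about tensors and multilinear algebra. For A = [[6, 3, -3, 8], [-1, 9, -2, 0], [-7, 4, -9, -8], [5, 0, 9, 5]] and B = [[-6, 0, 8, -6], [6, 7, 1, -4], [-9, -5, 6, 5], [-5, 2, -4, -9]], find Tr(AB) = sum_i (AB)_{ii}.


Tr(AB) = sum_i (AB)_{ii} where (AB)_{ii} = sum_k A_{ik} B_{ki}.
(AB)_{11} = 6*-6 + 3*6 + -3*-9 + 8*-5 = -31
(AB)_{22} = -1*0 + 9*7 + -2*-5 + 0*2 = 73
(AB)_{33} = -7*8 + 4*1 + -9*6 + -8*-4 = -74
(AB)_{44} = 5*-6 + 0*-4 + 9*5 + 5*-9 = -30
Tr(AB) = -31 + 73 + -74 + -30 = -62

-62


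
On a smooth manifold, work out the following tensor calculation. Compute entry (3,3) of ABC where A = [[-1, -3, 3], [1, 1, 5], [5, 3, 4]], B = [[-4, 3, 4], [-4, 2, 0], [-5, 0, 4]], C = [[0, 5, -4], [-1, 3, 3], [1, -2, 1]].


(ABC)_{33} = sum_m (AB)_{3m} C_{m3}. First compute row 3 of AB.
(AB)_{31} = 5*-4 + 3*-4 + 4*-5 = -52
(AB)_{32} = 5*3 + 3*2 + 4*0 = 21
(AB)_{33} = 5*4 + 3*0 + 4*4 = 36
Now contract with column 3 of C:
(AB)_{31} * C_{13} = -52 * -4 = 208
(AB)_{32} * C_{23} = 21 * 3 = 63
(AB)_{33} * C_{33} = 36 * 1 = 36
(ABC)_{33} = 208 + 63 + 36 = 307

307


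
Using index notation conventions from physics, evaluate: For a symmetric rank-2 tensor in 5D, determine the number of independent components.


A symmetric rank-2 tensor in d dimensions has d(d+1)/2 independent components.
d = 5
d(d+1)/2 = 5 * 6 / 2 = 30 / 2 = 15

15


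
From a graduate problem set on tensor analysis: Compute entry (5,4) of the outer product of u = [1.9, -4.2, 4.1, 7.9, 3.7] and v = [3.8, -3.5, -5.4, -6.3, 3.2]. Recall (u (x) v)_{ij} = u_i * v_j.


The outer product entry T_{ij} = u_i * v_j.
We need i=5, j=4.
u_5 = 3.7, v_4 = -6.3
T_{5,4} = 3.7 * -6.3 = -23.31

-23.31


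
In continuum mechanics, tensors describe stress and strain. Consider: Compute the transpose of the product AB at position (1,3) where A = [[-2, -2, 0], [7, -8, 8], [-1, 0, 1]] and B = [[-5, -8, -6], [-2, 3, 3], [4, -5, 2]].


(AB)^T_{ij} = (AB)_{ji} = sum_k A_{jk} B_{ki}.
For i=1, j=3 we need (AB)_{31}:
A_{31} * B_{11} = -1 * -5 = 5
A_{32} * B_{21} = 0 * -2 = 0
A_{33} * B_{31} = 1 * 4 = 4
Sum = 5 + 0 + 4 = 9

9


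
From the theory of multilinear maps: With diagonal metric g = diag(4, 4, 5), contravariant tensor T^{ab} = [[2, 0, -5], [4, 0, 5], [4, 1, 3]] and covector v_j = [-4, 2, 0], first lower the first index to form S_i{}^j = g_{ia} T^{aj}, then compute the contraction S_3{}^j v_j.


Step 1: lower the first index. For a diagonal metric, g_{ia} T^{aj} = g_{ii} T^{ij} (no sum on i).
g_{33} = 5
S_3{}^1 = 5 * T^{31} = 5 * 4 = 20
S_3{}^2 = 5 * T^{32} = 5 * 1 = 5
S_3{}^3 = 5 * T^{33} = 5 * 3 = 15
Step 2: contract S_3{}^j with v_j.
S_3{}^1 * v_1 = 20 * -4 = -80
S_3{}^2 * v_2 = 5 * 2 = 10
S_3{}^3 * v_3 = 15 * 0 = 0
Result = -80 + 10 + 0 = -70

-70


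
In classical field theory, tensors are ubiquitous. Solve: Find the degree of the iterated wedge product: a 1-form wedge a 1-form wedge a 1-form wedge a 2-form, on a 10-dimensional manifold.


The degree of a wedge product is the sum of the degrees of the individual forms.
Degrees: 1, 1, 1, 2
Total degree = 1 + 1 + 1 + 2 = 5

5


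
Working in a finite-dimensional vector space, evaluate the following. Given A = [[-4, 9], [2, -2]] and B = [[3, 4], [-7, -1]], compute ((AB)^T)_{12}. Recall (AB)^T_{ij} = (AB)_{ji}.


(AB)^T_{ij} = (AB)_{ji} = sum_k A_{jk} B_{ki}.
For i=1, j=2 we need (AB)_{21}:
A_{21} * B_{11} = 2 * 3 = 6
A_{22} * B_{21} = -2 * -7 = 14
Sum = 6 + 14 = 20

20


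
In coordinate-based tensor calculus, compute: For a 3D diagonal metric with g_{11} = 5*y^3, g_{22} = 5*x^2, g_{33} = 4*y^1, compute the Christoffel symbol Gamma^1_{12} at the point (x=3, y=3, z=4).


For a diagonal metric, Gamma^k_{ij} = (1/2) g^{kk} (dg_{ik}/dx_j + dg_{jk}/dx_i - dg_{ij}/dx_k).
The metric is diagonal, so g_{ab} = 0 for a != b.
At the given point: g_{11} = 135, g_{22} = 45, g_{33} = 12
g^{11} = 1/135
dg_{11}/dx_2 = dg_{11}/dx_2 = 135
dg_{21}/dx_1 = 0 (off-diagonal)
dg_{12}/dx_1 = 0 (off-diagonal)
Numerator = 135 + 0 - 0 = 135
Gamma^1_{12} = 135 / (2 * 135) = 1/2

1/2


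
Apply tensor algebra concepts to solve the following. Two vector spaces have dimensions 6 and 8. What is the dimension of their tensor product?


The dimension of a tensor product is the product of dimensions.
dim(V) = 6, dim(W) = 8
dim(V (x) W) = 6 * 8 = 48

48


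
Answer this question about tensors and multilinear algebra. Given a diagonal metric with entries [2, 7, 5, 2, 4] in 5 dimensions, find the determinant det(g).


For a diagonal metric, the determinant is the product of diagonal entries.
Diagonal entries: 2, 7, 5, 2, 4
det(g) = 2 * 7 * 5 * 2 * 4 = 560

560


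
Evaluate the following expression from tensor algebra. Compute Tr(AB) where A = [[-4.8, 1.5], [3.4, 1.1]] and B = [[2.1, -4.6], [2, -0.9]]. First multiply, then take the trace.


Tr(AB) = sum_i (AB)_{ii} where (AB)_{ii} = sum_k A_{ik} B_{ki}.
(AB)_{11} = -4.8*2.1 + 1.5*2 = -7.08
(AB)_{22} = 3.4*-4.6 + 1.1*-0.9 = -16.63
Tr(AB) = -7.08 + -16.63 = -23.71

-23.71


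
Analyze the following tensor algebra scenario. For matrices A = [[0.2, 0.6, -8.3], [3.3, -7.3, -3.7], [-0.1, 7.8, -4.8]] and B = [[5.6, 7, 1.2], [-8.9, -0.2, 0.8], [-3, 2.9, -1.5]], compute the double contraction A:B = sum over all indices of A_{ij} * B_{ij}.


A:B = sum over all i,j of A_{ij} * B_{ij}.
Row 1: 0.2*5.6=1.12, 0.6*7=4.2, -8.3*1.2=-9.96 => row sum = -4.64
Row 2: 3.3*-8.9=-29.37, -7.3*-0.2=1.46, -3.7*0.8=-2.96 => row sum = -30.87
Row 3: -0.1*-3=0.3, 7.8*2.9=22.62, -4.8*-1.5=7.2 => row sum = 30.12
Total = -4.64 + -30.87 + 30.12 = -5.39

-5.39


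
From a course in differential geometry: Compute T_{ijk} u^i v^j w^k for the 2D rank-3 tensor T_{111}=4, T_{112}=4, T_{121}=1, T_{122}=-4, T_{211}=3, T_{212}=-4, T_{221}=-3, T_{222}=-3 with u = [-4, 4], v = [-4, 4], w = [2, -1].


S = sum over i,j,k of T_{ijk} u_i v_j w_k. Expanding all 8 terms:
T_{111}*u_1*v_1*w_1 = 4*-4*-4*2 = 128  (running total: 128)
T_{112}*u_1*v_1*w_2 = 4*-4*-4*-1 = -64  (running total: 64)
T_{121}*u_1*v_2*w_1 = 1*-4*4*2 = -32  (running total: 32)
T_{122}*u_1*v_2*w_2 = -4*-4*4*-1 = -64  (running total: -32)
T_{211}*u_2*v_1*w_1 = 3*4*-4*2 = -96  (running total: -128)
T_{212}*u_2*v_1*w_2 = -4*4*-4*-1 = -64  (running total: -192)
T_{221}*u_2*v_2*w_1 = -3*4*4*2 = -96  (running total: -288)
T_{222}*u_2*v_2*w_2 = -3*4*4*-1 = 48  (running total: -240)
S = -240

-240


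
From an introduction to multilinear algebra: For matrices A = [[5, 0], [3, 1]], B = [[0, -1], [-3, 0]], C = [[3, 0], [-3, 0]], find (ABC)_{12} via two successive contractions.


(ABC)_{12} = sum_m (AB)_{1m} C_{m2}. First compute row 1 of AB.
(AB)_{11} = 5*0 + 0*-3 = 0
(AB)_{12} = 5*-1 + 0*0 = -5
Now contract with column 2 of C:
(AB)_{11} * C_{12} = 0 * 0 = 0
(AB)_{12} * C_{22} = -5 * 0 = 0
(ABC)_{12} = 0 + 0 = 0

0


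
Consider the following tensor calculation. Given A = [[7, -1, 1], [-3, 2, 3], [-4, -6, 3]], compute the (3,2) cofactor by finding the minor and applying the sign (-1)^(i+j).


To find cofactor C_{32}, delete row 3 and column 2.
The resulting 2x2 submatrix is: [[7, 1], [-3, 3]]
Minor M_{32} = 7*3 - 1*-3
  = 21 - -3 = 24
Sign = (-1)^(3+2) = (-1)^5 = -1
Cofactor C_{32} = -1 * 24 = -24

-24


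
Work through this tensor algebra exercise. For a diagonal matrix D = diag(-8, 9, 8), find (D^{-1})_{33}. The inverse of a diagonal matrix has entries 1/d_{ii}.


For a diagonal matrix, the inverse has entries (D^{-1})_{ii} = 1/d_{ii}.
The diagonal entries are: d_{11} = -8, d_{22} = 9, d_{33} = 8
We need (D^{-1})_{33} = 1/d_{33} = 1/8 = 1/8

1/8


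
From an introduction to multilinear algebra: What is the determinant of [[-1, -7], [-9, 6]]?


For a 2x2 matrix [[a, b], [c, d]], det = a*d - b*c.
a = -1, b = -7, c = -9, d = 6
a*d = -1 * 6 = -6
b*c = -7 * -9 = 63
det = -6 - 63 = -69

-69


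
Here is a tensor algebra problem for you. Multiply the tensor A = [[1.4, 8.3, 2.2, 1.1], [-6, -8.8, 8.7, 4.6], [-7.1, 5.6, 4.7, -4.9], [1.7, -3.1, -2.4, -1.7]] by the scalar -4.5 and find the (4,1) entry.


Scalar multiplication: (cA)_{ij} = c * A_{ij}.
c = -4.5
A_{41} = 1.7
(cA)_{41} = -4.5 * 1.7 = -7.65

-7.65


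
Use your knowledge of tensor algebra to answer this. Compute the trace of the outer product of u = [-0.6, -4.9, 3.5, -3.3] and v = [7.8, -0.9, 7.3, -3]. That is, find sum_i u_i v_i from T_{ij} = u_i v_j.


The outer product gives T_{ij} = u_i v_j.
The trace (contraction) is Tr(T) = sum_i T_{ii} = sum_i u_i v_i.
Diagonal entries:
T_{11} = u_1 * v_1 = -0.6 * 7.8 = -4.68
T_{22} = u_2 * v_2 = -4.9 * -0.9 = 4.41
T_{33} = u_3 * v_3 = 3.5 * 7.3 = 25.55
T_{44} = u_4 * v_4 = -3.3 * -3 = 9.9
Tr(T) = -4.68 + 4.41 + 25.55 + 9.9 = 35.18

35.18


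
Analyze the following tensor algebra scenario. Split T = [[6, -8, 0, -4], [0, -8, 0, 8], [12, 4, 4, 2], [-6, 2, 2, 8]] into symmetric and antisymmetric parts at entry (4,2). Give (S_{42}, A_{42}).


T_{42} = 2
T_{24} = 8
S_{42} = (2 + 8)/2 = 10/2 = 5
A_{42} = (2 - 8)/2 = -6/2 = -3
Check: S + A = 5 + -3 = 2 = T_{42}.

(5, -3)


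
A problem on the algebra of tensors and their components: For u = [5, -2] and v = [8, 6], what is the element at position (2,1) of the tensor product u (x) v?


The outer product entry T_{ij} = u_i * v_j.
We need i=2, j=1.
u_2 = -2, v_1 = 8
T_{2,1} = -2 * 8 = -16

-16


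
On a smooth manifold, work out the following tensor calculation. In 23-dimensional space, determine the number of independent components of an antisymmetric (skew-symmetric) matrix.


An antisymmetric rank-2 tensor satisfies A_{ij} = -A_{ji}, so diagonal entries are zero.
The independent components are the upper-triangular entries: C(n, 2) = n(n-1)/2.
n = 23
C(23, 2) = 23 * 22 / 2 = 506 / 2 = 253

253


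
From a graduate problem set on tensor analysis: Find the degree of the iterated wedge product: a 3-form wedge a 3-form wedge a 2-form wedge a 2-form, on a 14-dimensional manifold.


The degree of a wedge product is the sum of the degrees of the individual forms.
Degrees: 3, 3, 2, 2
Total degree = 3 + 3 + 2 + 2 = 10

10


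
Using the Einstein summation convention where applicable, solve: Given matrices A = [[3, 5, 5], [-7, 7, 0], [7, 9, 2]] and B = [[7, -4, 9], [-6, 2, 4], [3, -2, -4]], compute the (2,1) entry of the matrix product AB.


(AB)_{ij} = sum_k A_{ik} B_{kj}.
For i=2, j=1:
A_{21} * B_{11} = -7 * 7 = -49
A_{22} * B_{21} = 7 * -6 = -42
A_{23} * B_{31} = 0 * 3 = 0
Sum = -49 + -42 + 0 = -91

-91


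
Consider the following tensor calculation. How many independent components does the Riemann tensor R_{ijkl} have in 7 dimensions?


The Riemann tensor in d dimensions has d^2(d^2 - 1)/12 independent components.
d = 7, so d^2 = 49
d^2 - 1 = 48
d^2(d^2 - 1) = 49 * 48 = 2352
Divide by 12: 2352 / 12 = 196

196


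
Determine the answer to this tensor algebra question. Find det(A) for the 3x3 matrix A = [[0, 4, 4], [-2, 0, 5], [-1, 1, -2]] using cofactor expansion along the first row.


Expanding along the first row, det(A) = a11*M_11 - a12*M_12 + a13*M_13, where M_1j is the (1,j) minor.
Minor M_11 = 0*-2 - 5*1 = -5
Minor M_12 = -2*-2 - 5*-1 = 9
Minor M_13 = -2*1 - 0*-1 = -2
det = 0*(-5) - 4*(9) + 4*(-2)
    = 0 - 36 + -8
    = -44

-44


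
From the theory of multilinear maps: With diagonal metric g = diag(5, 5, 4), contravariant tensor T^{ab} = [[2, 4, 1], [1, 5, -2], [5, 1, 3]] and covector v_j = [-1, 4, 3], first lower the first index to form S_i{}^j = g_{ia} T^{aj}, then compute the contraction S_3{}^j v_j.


Step 1: lower the first index. For a diagonal metric, g_{ia} T^{aj} = g_{ii} T^{ij} (no sum on i).
g_{33} = 4
S_3{}^1 = 4 * T^{31} = 4 * 5 = 20
S_3{}^2 = 4 * T^{32} = 4 * 1 = 4
S_3{}^3 = 4 * T^{33} = 4 * 3 = 12
Step 2: contract S_3{}^j with v_j.
S_3{}^1 * v_1 = 20 * -1 = -20
S_3{}^2 * v_2 = 4 * 4 = 16
S_3{}^3 * v_3 = 12 * 3 = 36
Result = -20 + 16 + 36 = 32

32


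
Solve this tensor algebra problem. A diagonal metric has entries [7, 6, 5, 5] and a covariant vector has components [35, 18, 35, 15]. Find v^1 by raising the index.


To raise an index with a diagonal metric: v^i = v_i / g_{ii}.
For index 1: v_1 = 35, g_{11} = 7
v^1 = 35 / 7 = 5

5


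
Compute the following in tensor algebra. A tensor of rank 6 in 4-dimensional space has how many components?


The number of components of a rank-r tensor in d dimensions is d^r.
Here d = 4 and r = 6.
4^6 = 4096

4096


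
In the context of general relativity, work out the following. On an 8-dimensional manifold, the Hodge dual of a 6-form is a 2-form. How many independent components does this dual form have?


The Hodge dual of a p-form on an n-dimensional manifold is an (n-p)-form.
n = 8, p = 6, so dual degree = 8 - 6 = 2
The number of components is C(n, n-p) = C(8, 2) = 28

28


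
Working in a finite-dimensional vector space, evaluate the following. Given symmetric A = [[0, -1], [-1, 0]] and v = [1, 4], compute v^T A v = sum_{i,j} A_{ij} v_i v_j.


First compute Av:
(Av)_1 = 0*1 + -1*4 = -4
(Av)_2 = -1*1 + 0*4 = -1
Av = [-4, -1]
Then v^T (Av) = 1*-4 + 4*-1
= -4 + -4 = -8

-8


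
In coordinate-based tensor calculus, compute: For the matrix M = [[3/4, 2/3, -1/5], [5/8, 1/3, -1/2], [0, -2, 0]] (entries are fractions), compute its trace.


The trace is the sum of diagonal entries.
Diagonal: M[1,1] = 3/4, M[2,2] = 1/3, M[3,3] = 0
Tr(M) = 3/4 + 1/3 + 0
Computing step by step:
After adding M[1,1]: 3/4
After adding M[2,2]: 13/12
After adding M[3,3]: 13/12
Tr(M) = 13/12

13/12


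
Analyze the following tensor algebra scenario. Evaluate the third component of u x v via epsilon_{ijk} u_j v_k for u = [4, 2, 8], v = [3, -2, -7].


(u x v)_3 = sum_{j,k} epsilon_{3jk} u_j v_k. Only permutations of (1,2,3) contribute; the two non-zero terms are:
eps_{312} u_1 v_2 = 1 * 4 * -2 = -8
eps_{321} u_2 v_1 = -1 * 2 * 3 = -6
(u x v)_3 = -14

-14


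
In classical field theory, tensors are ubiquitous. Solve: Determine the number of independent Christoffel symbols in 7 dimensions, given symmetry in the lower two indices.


Christoffel symbols Gamma^k_{ij} are symmetric in i,j, so there are d * d(d+1)/2 independent symbols.
d = 7
d(d+1)/2 = 7 * 8 / 2 = 28
Total = 7 * 28 = 196

196


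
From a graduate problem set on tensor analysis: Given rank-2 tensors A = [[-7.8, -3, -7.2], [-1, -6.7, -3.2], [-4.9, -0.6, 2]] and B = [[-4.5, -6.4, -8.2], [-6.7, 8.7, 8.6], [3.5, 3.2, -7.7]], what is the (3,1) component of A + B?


Tensor addition is component-wise: (A + B)_{ij} = A_{ij} + B_{ij}.
A_{31} = -4.9
B_{31} = 3.5
(A + B)_{31} = -4.9 + 3.5 = -1.4

-1.4


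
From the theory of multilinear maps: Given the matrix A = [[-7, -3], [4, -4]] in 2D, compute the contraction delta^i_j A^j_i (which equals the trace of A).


The contraction (trace) of a rank-2 tensor is the sum of its diagonal elements.
Diagonal entries: A[1,1] = -7, A[2,2] = -4
Tr(A) = -7 + -4 = -11

-11


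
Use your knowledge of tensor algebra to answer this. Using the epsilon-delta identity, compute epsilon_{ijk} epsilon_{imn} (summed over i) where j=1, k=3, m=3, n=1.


Using the identity: epsilon_{ijk} epsilon_{imn} = delta_{jm} delta_{kn} - delta_{jn} delta_{km}.
delta_{13} = 0
delta_{31} = 0
delta_{11} = 1
delta_{33} = 1
Result = 0 * 0 - 1 * 1 = 0 - 1 = -1

-1


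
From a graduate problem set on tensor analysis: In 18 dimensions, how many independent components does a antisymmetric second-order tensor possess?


A antisymmetric rank-2 tensor in d dimensions has d(d-1)/2 independent components.
d = 18
d(d-1)/2 = 18 * 17 / 2 = 306 / 2 = 153

153


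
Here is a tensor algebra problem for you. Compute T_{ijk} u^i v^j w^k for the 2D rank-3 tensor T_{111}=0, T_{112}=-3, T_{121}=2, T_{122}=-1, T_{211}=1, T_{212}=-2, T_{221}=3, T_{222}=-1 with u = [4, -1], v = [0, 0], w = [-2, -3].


S = sum over i,j,k of T_{ijk} u_i v_j w_k. Expanding all 8 terms:
T_{111}*u_1*v_1*w_1 = 0*4*0*-2 = 0  (running total: 0)
T_{112}*u_1*v_1*w_2 = -3*4*0*-3 = 0  (running total: 0)
T_{121}*u_1*v_2*w_1 = 2*4*0*-2 = 0  (running total: 0)
T_{122}*u_1*v_2*w_2 = -1*4*0*-3 = 0  (running total: 0)
T_{211}*u_2*v_1*w_1 = 1*-1*0*-2 = 0  (running total: 0)
T_{212}*u_2*v_1*w_2 = -2*-1*0*-3 = 0  (running total: 0)
T_{221}*u_2*v_2*w_1 = 3*-1*0*-2 = 0  (running total: 0)
T_{222}*u_2*v_2*w_2 = -1*-1*0*-3 = 0  (running total: 0)
S = 0

0


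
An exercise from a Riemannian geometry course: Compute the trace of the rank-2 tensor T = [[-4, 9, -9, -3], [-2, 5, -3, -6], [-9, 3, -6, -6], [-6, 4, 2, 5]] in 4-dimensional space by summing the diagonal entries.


The contraction (trace) of a rank-2 tensor is the sum of its diagonal elements.
Diagonal entries: A[1,1] = -4, A[2,2] = 5, A[3,3] = -6, A[4,4] = 5
Tr(A) = -4 + 5 + -6 + 5 = 0

0


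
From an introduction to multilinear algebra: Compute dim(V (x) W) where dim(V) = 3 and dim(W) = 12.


The dimension of a tensor product is the product of dimensions.
dim(V) = 3, dim(W) = 12
dim(V (x) W) = 3 * 12 = 36

36


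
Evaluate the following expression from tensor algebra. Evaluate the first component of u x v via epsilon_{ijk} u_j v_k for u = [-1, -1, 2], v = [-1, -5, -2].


(u x v)_1 = sum_{j,k} epsilon_{1jk} u_j v_k. Only permutations of (1,2,3) contribute; the two non-zero terms are:
eps_{123} u_2 v_3 = 1 * -1 * -2 = 2
eps_{132} u_3 v_2 = -1 * 2 * -5 = 10
(u x v)_1 = 12

12


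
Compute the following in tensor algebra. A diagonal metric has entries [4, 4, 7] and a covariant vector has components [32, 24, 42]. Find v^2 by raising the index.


To raise an index with a diagonal metric: v^i = v_i / g_{ii}.
For index 2: v_2 = 24, g_{22} = 4
v^2 = 24 / 4 = 6

6


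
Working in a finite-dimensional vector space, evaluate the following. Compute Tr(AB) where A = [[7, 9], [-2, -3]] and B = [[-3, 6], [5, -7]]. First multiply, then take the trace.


Tr(AB) = sum_i (AB)_{ii} where (AB)_{ii} = sum_k A_{ik} B_{ki}.
(AB)_{11} = 7*-3 + 9*5 = 24
(AB)_{22} = -2*6 + -3*-7 = 9
Tr(AB) = 24 + 9 = 33

33


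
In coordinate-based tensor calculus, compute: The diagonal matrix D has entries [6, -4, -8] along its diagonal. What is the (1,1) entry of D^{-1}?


For a diagonal matrix, the inverse has entries (D^{-1})_{ii} = 1/d_{ii}.
The diagonal entries are: d_{11} = 6, d_{22} = -4, d_{33} = -8
We need (D^{-1})_{11} = 1/d_{11} = 1/6 = 1/6

1/6


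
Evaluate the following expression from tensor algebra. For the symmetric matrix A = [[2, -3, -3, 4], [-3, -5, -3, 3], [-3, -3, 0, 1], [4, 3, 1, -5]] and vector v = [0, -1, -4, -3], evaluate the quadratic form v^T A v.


First compute Av:
(Av)_1 = 2*0 + -3*-1 + -3*-4 + 4*-3 = 3
(Av)_2 = -3*0 + -5*-1 + -3*-4 + 3*-3 = 8
(Av)_3 = -3*0 + -3*-1 + 0*-4 + 1*-3 = 0
(Av)_4 = 4*0 + 3*-1 + 1*-4 + -5*-3 = 8
Av = [3, 8, 0, 8]
Then v^T (Av) = 0*3 + -1*8 + -4*0 + -3*8
= 0 + -8 + 0 + -24 = -32

-32


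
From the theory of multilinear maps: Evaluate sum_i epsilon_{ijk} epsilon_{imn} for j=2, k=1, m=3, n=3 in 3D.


Using the identity: epsilon_{ijk} epsilon_{imn} = delta_{jm} delta_{kn} - delta_{jn} delta_{km}.
delta_{23} = 0
delta_{13} = 0
delta_{23} = 0
delta_{13} = 0
Result = 0 * 0 - 0 * 0 = 0 - 0 = 0

0


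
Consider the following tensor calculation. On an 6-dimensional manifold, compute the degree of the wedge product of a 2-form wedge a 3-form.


The degree of a wedge product is the sum of the degrees of the individual forms.
Degrees: 2, 3
Total degree = 2 + 3 = 5

5


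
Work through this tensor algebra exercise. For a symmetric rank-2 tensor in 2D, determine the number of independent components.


A symmetric rank-2 tensor in d dimensions has d(d+1)/2 independent components.
d = 2
d(d+1)/2 = 2 * 3 / 2 = 6 / 2 = 3

3


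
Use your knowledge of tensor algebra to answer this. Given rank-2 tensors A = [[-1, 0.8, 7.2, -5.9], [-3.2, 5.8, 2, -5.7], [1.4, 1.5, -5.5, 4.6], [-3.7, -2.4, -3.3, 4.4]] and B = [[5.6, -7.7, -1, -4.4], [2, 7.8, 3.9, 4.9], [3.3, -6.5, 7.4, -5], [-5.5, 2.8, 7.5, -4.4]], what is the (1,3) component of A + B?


Tensor addition is component-wise: (A + B)_{ij} = A_{ij} + B_{ij}.
A_{13} = 7.2
B_{13} = -1
(A + B)_{13} = 7.2 + -1 = 6.2

6.2


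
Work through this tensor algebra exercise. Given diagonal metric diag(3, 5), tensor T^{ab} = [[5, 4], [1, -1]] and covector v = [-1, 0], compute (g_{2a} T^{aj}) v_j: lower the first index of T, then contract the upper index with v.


Step 1: lower the first index. For a diagonal metric, g_{ia} T^{aj} = g_{ii} T^{ij} (no sum on i).
g_{22} = 5
S_2{}^1 = 5 * T^{21} = 5 * 1 = 5
S_2{}^2 = 5 * T^{22} = 5 * -1 = -5
Step 2: contract S_2{}^j with v_j.
S_2{}^1 * v_1 = 5 * -1 = -5
S_2{}^2 * v_2 = -5 * 0 = 0
Result = -5 + 0 = -5

-5


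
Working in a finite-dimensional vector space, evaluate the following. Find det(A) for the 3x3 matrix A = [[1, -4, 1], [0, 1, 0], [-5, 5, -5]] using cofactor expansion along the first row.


Expanding along the first row, det(A) = a11*M_11 - a12*M_12 + a13*M_13, where M_1j is the (1,j) minor.
Minor M_11 = 1*-5 - 0*5 = -5
Minor M_12 = 0*-5 - 0*-5 = 0
Minor M_13 = 0*5 - 1*-5 = 5
det = 1*(-5) - -4*(0) + 1*(5)
    = -5 - 0 + 5
    = 0

0


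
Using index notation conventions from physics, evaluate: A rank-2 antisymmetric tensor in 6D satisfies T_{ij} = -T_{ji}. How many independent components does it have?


An antisymmetric rank-2 tensor satisfies A_{ij} = -A_{ji}, so diagonal entries are zero.
The independent components are the upper-triangular entries: C(n, 2) = n(n-1)/2.
n = 6
C(6, 2) = 6 * 5 / 2 = 30 / 2 = 15

15


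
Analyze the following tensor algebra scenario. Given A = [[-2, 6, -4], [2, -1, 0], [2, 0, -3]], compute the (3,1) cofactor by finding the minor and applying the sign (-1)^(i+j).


To find cofactor C_{31}, delete row 3 and column 1.
The resulting 2x2 submatrix is: [[6, -4], [-1, 0]]
Minor M_{31} = 6*0 - -4*-1
  = 0 - 4 = -4
Sign = (-1)^(3+1) = (-1)^4 = 1
Cofactor C_{31} = 1 * -4 = -4

-4


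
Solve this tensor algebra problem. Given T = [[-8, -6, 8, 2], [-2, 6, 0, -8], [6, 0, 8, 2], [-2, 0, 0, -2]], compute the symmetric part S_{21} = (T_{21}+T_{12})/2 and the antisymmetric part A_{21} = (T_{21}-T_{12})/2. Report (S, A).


T_{21} = -2
T_{12} = -6
S_{21} = (-2 + -6)/2 = -8/2 = -4
A_{21} = (-2 - -6)/2 = 4/2 = 2
Check: S + A = -4 + 2 = -2 = T_{21}.

(-4, 2)


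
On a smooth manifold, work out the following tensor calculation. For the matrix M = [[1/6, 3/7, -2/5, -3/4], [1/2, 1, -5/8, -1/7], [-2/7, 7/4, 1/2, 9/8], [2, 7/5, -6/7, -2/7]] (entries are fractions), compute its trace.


The trace is the sum of diagonal entries.
Diagonal: M[1,1] = 1/6, M[2,2] = 1, M[3,3] = 1/2, M[4,4] = -2/7
Tr(M) = 1/6 + 1 + 1/2 + -2/7
Computing step by step:
After adding M[1,1]: 1/6
After adding M[2,2]: 7/6
After adding M[3,3]: 5/3
After adding M[4,4]: 29/21
Tr(M) = 29/21

29/21


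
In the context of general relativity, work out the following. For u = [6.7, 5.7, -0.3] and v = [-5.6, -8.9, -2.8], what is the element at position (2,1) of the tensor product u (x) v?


The outer product entry T_{ij} = u_i * v_j.
We need i=2, j=1.
u_2 = 5.7, v_1 = -5.6
T_{2,1} = 5.7 * -5.6 = -31.92

-31.92


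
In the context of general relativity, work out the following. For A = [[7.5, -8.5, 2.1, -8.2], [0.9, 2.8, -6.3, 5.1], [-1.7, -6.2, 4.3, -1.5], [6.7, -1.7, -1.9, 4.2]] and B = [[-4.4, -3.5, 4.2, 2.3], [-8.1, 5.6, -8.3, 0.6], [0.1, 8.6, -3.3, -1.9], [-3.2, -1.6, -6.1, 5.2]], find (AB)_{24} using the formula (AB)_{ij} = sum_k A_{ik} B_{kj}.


(AB)_{ij} = sum_k A_{ik} B_{kj}.
For i=2, j=4:
A_{21} * B_{14} = 0.9 * 2.3 = 2.07
A_{22} * B_{24} = 2.8 * 0.6 = 1.68
A_{23} * B_{34} = -6.3 * -1.9 = 11.97
A_{24} * B_{44} = 5.1 * 5.2 = 26.52
Sum = 2.07 + 1.68 + 11.97 + 26.52 = 42.24

42.24


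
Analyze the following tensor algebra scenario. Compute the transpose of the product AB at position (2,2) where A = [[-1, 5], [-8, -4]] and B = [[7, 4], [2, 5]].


(AB)^T_{ij} = (AB)_{ji} = sum_k A_{jk} B_{ki}.
For i=2, j=2 we need (AB)_{22}:
A_{21} * B_{12} = -8 * 4 = -32
A_{22} * B_{22} = -4 * 5 = -20
Sum = -32 + -20 = -52

-52


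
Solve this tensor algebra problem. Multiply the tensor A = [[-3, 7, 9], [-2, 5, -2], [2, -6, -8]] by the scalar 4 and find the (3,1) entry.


Scalar multiplication: (cA)_{ij} = c * A_{ij}.
c = 4
A_{31} = 2
(cA)_{31} = 4 * 2 = 8

8


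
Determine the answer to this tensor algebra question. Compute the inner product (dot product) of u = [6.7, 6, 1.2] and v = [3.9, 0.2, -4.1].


The inner product u . v = sum of u_i * v_i.
Term-by-term: 6.7 * 3.9, 6 * 0.2, 1.2 * -4.1
Products: 26.13, 1.2, -4.92
Sum = 26.13 + 1.2 + -4.92 = 22.41

22.41


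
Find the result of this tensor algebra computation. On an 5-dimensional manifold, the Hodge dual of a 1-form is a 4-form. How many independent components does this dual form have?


The Hodge dual of a p-form on an n-dimensional manifold is an (n-p)-form.
n = 5, p = 1, so dual degree = 5 - 1 = 4
The number of components is C(n, n-p) = C(5, 4) = 5

5


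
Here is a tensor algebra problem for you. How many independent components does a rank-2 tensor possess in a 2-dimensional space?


The number of components of a rank-r tensor in d dimensions is d^r.
Here d = 2 and r = 2.
2^2 = 4

4


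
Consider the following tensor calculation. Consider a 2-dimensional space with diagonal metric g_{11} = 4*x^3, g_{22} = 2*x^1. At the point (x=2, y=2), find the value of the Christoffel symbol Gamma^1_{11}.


For a diagonal metric, Gamma^k_{ij} = (1/2) g^{kk} (dg_{ik}/dx_j + dg_{jk}/dx_i - dg_{ij}/dx_k).
The metric is diagonal, so g_{ab} = 0 for a != b.
At the given point: g_{11} = 32, g_{22} = 4
g^{11} = 1/32
dg_{11}/dx_1 = dg_{11}/dx_1 = 48
dg_{11}/dx_1 = dg_{11}/dx_1 = 48
dg_{11}/dx_1 = dg_{11}/dx_1 = 48
Numerator = 48 + 48 - 48 = 48
Gamma^1_{11} = 48 / (2 * 32) = 3/4

3/4


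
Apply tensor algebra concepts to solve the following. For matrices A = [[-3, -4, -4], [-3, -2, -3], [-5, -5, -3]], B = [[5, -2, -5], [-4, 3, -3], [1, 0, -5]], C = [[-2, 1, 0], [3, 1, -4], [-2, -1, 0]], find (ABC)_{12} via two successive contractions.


(ABC)_{12} = sum_m (AB)_{1m} C_{m2}. First compute row 1 of AB.
(AB)_{11} = -3*5 + -4*-4 + -4*1 = -3
(AB)_{12} = -3*-2 + -4*3 + -4*0 = -6
(AB)_{13} = -3*-5 + -4*-3 + -4*-5 = 47
Now contract with column 2 of C:
(AB)_{11} * C_{12} = -3 * 1 = -3
(AB)_{12} * C_{22} = -6 * 1 = -6
(AB)_{13} * C_{32} = 47 * -1 = -47
(ABC)_{12} = -3 + -6 + -47 = -56

-56


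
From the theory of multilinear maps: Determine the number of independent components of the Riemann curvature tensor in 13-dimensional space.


The Riemann tensor in d dimensions has d^2(d^2 - 1)/12 independent components.
d = 13, so d^2 = 169
d^2 - 1 = 168
d^2(d^2 - 1) = 169 * 168 = 28392
Divide by 12: 28392 / 12 = 2366

2366


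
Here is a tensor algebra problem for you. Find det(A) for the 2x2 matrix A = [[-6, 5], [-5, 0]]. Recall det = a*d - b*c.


For a 2x2 matrix [[a, b], [c, d]], det = a*d - b*c.
a = -6, b = 5, c = -5, d = 0
a*d = -6 * 0 = 0
b*c = 5 * -5 = -25
det = 0 - -25 = 25

25


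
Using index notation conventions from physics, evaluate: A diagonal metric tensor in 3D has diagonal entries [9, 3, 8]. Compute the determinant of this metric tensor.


For a diagonal metric, the determinant is the product of diagonal entries.
Diagonal entries: 9, 3, 8
det(g) = 9 * 3 * 8 = 216

216


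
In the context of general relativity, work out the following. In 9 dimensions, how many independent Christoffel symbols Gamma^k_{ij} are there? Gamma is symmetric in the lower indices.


Christoffel symbols Gamma^k_{ij} are symmetric in i,j, so there are d * d(d+1)/2 independent symbols.
d = 9
d(d+1)/2 = 9 * 10 / 2 = 45
Total = 9 * 45 = 405

405


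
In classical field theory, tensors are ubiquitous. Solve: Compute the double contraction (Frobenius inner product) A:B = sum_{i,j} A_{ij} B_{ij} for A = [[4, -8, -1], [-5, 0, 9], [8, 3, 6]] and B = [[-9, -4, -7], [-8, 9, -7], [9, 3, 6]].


A:B = sum over all i,j of A_{ij} * B_{ij}.
Row 1: 4*-9=-36, -8*-4=32, -1*-7=7 => row sum = 3
Row 2: -5*-8=40, 0*9=0, 9*-7=-63 => row sum = -23
Row 3: 8*9=72, 3*3=9, 6*6=36 => row sum = 117
Total = 3 + -23 + 117 = 97

97


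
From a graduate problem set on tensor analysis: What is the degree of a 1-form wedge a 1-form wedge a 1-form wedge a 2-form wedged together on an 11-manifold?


The degree of a wedge product is the sum of the degrees of the individual forms.
Degrees: 1, 1, 1, 2
Total degree = 1 + 1 + 1 + 2 = 5

5


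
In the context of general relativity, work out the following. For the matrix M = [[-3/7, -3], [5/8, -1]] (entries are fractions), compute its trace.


The trace is the sum of diagonal entries.
Diagonal: M[1,1] = -3/7, M[2,2] = -1
Tr(M) = -3/7 + -1
Computing step by step:
After adding M[1,1]: -3/7
After adding M[2,2]: -10/7
Tr(M) = -10/7

-10/7


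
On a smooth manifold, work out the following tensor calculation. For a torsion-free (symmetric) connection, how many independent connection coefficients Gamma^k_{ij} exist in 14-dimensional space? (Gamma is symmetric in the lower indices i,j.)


Christoffel symbols Gamma^k_{ij} are symmetric in i,j, so there are d * d(d+1)/2 independent symbols.
d = 14
d(d+1)/2 = 14 * 15 / 2 = 105
Total = 14 * 105 = 1470

1470


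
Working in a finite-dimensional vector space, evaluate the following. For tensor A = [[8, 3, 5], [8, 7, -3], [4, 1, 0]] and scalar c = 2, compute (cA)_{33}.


Scalar multiplication: (cA)_{ij} = c * A_{ij}.
c = 2
A_{33} = 0
(cA)_{33} = 2 * 0 = 0

0


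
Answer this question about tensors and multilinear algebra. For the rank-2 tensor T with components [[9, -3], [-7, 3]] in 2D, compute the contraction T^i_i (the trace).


The contraction (trace) of a rank-2 tensor is the sum of its diagonal elements.
Diagonal entries: A[1,1] = 9, A[2,2] = 3
Tr(A) = 9 + 3 = 12

12


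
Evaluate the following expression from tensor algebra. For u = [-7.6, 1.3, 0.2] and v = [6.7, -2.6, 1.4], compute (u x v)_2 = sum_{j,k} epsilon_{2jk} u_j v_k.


(u x v)_2 = sum_{j,k} epsilon_{2jk} u_j v_k. Only permutations of (1,2,3) contribute; the two non-zero terms are:
eps_{213} u_1 v_3 = -1 * -7.6 * 1.4 = 10.64
eps_{231} u_3 v_1 = 1 * 0.2 * 6.7 = 1.34
(u x v)_2 = 11.98

11.98


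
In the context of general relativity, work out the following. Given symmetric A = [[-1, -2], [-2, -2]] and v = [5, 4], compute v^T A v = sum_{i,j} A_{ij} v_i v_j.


First compute Av:
(Av)_1 = -1*5 + -2*4 = -13
(Av)_2 = -2*5 + -2*4 = -18
Av = [-13, -18]
Then v^T (Av) = 5*-13 + 4*-18
= -65 + -72 = -137

-137


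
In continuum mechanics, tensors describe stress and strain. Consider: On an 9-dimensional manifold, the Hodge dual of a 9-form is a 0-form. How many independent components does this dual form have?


The Hodge dual of a p-form on an n-dimensional manifold is an (n-p)-form.
n = 9, p = 9, so dual degree = 9 - 9 = 0
The number of components is C(n, n-p) = C(9, 0) = 1

1


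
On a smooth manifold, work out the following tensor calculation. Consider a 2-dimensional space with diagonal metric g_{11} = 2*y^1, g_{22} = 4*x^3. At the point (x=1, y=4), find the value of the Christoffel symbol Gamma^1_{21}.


For a diagonal metric, Gamma^k_{ij} = (1/2) g^{kk} (dg_{ik}/dx_j + dg_{jk}/dx_i - dg_{ij}/dx_k).
The metric is diagonal, so g_{ab} = 0 for a != b.
At the given point: g_{11} = 8, g_{22} = 4
g^{11} = 1/8
dg_{21}/dx_1 = 0 (off-diagonal)
dg_{11}/dx_2 = dg_{11}/dx_2 = 2
dg_{21}/dx_1 = 0 (off-diagonal)
Numerator = 0 + 2 - 0 = 2
Gamma^1_{21} = 2 / (2 * 8) = 1/8

1/8


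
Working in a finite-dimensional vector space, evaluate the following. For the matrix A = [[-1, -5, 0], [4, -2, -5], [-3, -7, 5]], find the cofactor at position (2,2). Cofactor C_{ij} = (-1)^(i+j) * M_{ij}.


To find cofactor C_{22}, delete row 2 and column 2.
The resulting 2x2 submatrix is: [[-1, 0], [-3, 5]]
Minor M_{22} = -1*5 - 0*-3
  = -5 - 0 = -5
Sign = (-1)^(2+2) = (-1)^4 = 1
Cofactor C_{22} = 1 * -5 = -5

-5


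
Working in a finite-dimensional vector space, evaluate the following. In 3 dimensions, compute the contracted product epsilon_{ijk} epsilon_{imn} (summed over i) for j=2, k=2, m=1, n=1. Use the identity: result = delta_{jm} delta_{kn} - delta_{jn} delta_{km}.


Using the identity: epsilon_{ijk} epsilon_{imn} = delta_{jm} delta_{kn} - delta_{jn} delta_{km}.
delta_{21} = 0
delta_{21} = 0
delta_{21} = 0
delta_{21} = 0
Result = 0 * 0 - 0 * 0 = 0 - 0 = 0

0


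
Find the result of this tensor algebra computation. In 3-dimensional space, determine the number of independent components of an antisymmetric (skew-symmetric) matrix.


An antisymmetric rank-2 tensor satisfies A_{ij} = -A_{ji}, so diagonal entries are zero.
The independent components are the upper-triangular entries: C(n, 2) = n(n-1)/2.
n = 3
C(3, 2) = 3 * 2 / 2 = 6 / 2 = 3

3


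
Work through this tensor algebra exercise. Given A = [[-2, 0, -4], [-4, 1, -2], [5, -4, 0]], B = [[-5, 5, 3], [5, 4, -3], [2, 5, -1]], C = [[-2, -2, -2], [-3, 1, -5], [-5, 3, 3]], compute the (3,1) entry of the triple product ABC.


(ABC)_{31} = sum_m (AB)_{3m} C_{m1}. First compute row 3 of AB.
(AB)_{31} = 5*-5 + -4*5 + 0*2 = -45
(AB)_{32} = 5*5 + -4*4 + 0*5 = 9
(AB)_{33} = 5*3 + -4*-3 + 0*-1 = 27
Now contract with column 1 of C:
(AB)_{31} * C_{11} = -45 * -2 = 90
(AB)_{32} * C_{21} = 9 * -3 = -27
(AB)_{33} * C_{31} = 27 * -5 = -135
(ABC)_{31} = 90 + -27 + -135 = -72

-72


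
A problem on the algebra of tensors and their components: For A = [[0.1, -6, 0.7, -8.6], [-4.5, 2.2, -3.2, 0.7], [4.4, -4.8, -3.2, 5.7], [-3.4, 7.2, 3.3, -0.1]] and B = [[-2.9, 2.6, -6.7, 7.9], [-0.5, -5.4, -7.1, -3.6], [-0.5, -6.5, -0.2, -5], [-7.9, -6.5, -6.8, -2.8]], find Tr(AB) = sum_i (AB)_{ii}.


Tr(AB) = sum_i (AB)_{ii} where (AB)_{ii} = sum_k A_{ik} B_{ki}.
(AB)_{11} = 0.1*-2.9 + -6*-0.5 + 0.7*-0.5 + -8.6*-7.9 = 70.3
(AB)_{22} = -4.5*2.6 + 2.2*-5.4 + -3.2*-6.5 + 0.7*-6.5 = -7.33
(AB)_{33} = 4.4*-6.7 + -4.8*-7.1 + -3.2*-0.2 + 5.7*-6.8 = -33.52
(AB)_{44} = -3.4*7.9 + 7.2*-3.6 + 3.3*-5 + -0.1*-2.8 = -69
Tr(AB) = 70.3 + -7.33 + -33.52 + -69 = -39.55

-39.55
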